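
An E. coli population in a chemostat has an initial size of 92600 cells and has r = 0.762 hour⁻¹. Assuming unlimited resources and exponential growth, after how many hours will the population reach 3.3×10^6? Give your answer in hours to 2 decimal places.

Set N₀·e^(rt) = 3.3×10^6: e^(0.762·t) = 3.3×10^6/92600 = 35.637.
0.762·t = ln(35.637) = 3.5734, so t = 3.5734/0.762 = 4.6895.

4.69 hours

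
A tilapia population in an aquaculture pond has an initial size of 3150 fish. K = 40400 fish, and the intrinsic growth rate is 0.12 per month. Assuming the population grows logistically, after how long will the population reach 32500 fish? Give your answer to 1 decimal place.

A = (K − N₀)/N₀ = (40400 − 3150)/3150 = 11.825.
Solve 40400/(1 + 11.825·e^(−0.12t)) = 32500: 1 + 11.825·e^(−0.12t) = 1.2431, so e^(−0.12t) = 0.0205555.
−0.12·t = ln(0.0205555) = -3.8846, so t = 3.8846/0.12 = 32.372.

32.4 months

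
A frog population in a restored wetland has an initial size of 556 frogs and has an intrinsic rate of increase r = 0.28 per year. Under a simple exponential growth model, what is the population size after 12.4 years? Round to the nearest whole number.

N(t) = N₀·e^(rt) = 556 × e^(0.28×12.4) = 556 × e^3.472.
e^3.472 ≈ 32.201, so N ≈ 556 × 32.201 = 17903.8.

17904 frogs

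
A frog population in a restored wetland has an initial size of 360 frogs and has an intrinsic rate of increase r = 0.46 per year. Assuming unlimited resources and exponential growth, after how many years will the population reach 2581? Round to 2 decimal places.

4.28 years

Set N₀·e^(rt) = 2581: e^(0.46·t) = 2581/360 = 7.1694.
0.46·t = ln(7.1694) = 1.9698, so t = 1.9698/0.46 = 4.2822.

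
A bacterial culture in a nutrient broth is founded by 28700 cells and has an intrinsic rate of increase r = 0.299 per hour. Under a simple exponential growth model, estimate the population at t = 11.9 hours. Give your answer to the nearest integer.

1007268 cells

N(t) = N₀·e^(rt) = 28700 × e^(0.299×11.9) = 28700 × e^3.558.
e^3.558 ≈ 35.096, so N ≈ 28700 × 35.096 = 1.007268×10^6.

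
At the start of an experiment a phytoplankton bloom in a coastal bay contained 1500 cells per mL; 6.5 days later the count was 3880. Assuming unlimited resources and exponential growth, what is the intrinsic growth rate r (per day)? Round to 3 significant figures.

0.146 per day

From N(t) = N₀·e^(rt): e^(r·6.5) = 3880/1500 = 2.5867.
r·6.5 = ln(2.5867) = 0.95037, so r = 0.95037/6.5 = 0.14621.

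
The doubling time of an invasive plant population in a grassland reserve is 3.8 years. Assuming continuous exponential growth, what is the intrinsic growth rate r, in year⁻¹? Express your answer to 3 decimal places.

r = ln(2)/t_d = 0.6931/3.8 = 0.18241.

0.182 per year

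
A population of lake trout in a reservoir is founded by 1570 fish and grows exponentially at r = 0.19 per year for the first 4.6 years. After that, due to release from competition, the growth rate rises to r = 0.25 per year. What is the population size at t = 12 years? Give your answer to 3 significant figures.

23900 fish

Phase 1: N(4.6) = 1570·e^(0.19×4.6) = 1570·e^0.874 = 3762.47.
Phase 2 runs for 12 − 4.6 = 7.4 years at r = 0.25.
N(12) = 3762.47·e^(0.25×7.4) = 3762.47·e^1.85 = 23928.6.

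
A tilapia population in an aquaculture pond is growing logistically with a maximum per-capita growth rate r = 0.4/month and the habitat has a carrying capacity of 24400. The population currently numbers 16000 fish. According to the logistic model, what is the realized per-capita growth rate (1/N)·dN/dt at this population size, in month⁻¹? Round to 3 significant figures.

(1/N)·dN/dt = r(1 − N/K) = 0.4 × (1 − 16000/24400).
= 0.4 × 0.34426 = 0.1377.

0.138 per month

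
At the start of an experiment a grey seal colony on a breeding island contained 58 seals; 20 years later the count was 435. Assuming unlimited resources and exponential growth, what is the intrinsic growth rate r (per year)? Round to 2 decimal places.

0.10 per year

From N(t) = N₀·e^(rt): e^(r·20) = 435/58 = 7.5.
r·20 = ln(7.5) = 2.0149, so r = 2.0149/20 = 0.10075.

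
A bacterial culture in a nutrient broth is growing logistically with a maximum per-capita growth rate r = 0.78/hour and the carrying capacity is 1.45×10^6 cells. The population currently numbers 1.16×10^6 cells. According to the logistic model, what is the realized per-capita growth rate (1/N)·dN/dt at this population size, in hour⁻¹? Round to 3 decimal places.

0.156 per hour

(1/N)·dN/dt = r(1 − N/K) = 0.78 × (1 − 1.16×10^6/1.45×10^6).
= 0.78 × 0.2 = 0.156.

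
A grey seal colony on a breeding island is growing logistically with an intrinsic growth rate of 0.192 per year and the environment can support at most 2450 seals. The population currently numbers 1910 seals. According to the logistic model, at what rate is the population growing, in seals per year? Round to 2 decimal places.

dN/dt = rN(1 − N/K) = 0.192 × 1910 × (1 − 1910/2450).
1 − 1910/2450 = 0.22041; dN/dt = 0.192 × 1910 × 0.22041 = 80.828.

80.83 seals per year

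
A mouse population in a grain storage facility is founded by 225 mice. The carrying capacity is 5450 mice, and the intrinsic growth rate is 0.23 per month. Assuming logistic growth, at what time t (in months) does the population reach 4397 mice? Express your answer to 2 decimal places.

19.89 months

A = (K − N₀)/N₀ = (5450 − 225)/225 = 23.222.
Solve 5450/(1 + 23.222·e^(−0.23t)) = 4397: 1 + 23.222·e^(−0.23t) = 1.2395, so e^(−0.23t) = 0.0103126.
−0.23·t = ln(0.0103126) = -4.5744, so t = 4.5744/0.23 = 19.889.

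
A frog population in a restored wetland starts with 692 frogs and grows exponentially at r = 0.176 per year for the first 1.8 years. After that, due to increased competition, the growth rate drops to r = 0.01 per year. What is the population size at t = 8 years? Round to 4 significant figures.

1011 frogs

Phase 1: N(1.8) = 692·e^(0.176×1.8) = 692·e^0.3168 = 949.928.
Phase 2 runs for 8 − 1.8 = 6.2 years at r = 0.01.
N(8) = 949.928·e^(0.01×6.2) = 949.928·e^0.062 = 1010.69.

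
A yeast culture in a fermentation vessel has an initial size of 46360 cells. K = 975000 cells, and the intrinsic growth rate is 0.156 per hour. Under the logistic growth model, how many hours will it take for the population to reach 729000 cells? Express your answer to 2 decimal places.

A = (K − N₀)/N₀ = (975000 − 46360)/46360 = 20.031.
Solve 975000/(1 + 20.031·e^(−0.156t)) = 729000: 1 + 20.031·e^(−0.156t) = 1.3374, so e^(−0.156t) = 0.0168463.
−0.156·t = ln(0.0168463) = -4.0836, so t = 4.0836/0.156 = 26.177.

26.18 hours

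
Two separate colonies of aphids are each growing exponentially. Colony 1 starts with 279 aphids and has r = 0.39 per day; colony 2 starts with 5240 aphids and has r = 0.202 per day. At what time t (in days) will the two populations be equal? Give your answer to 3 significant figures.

15.6 days

Set 279·e^(0.39t) = 5240·e^(0.202t).
e^((0.39 − 0.202)t) = 5240/279 → e^(0.188·t) = 18.781.
0.188·t = ln(18.781) = 2.9329, so t = 2.9329/0.188 = 15.6.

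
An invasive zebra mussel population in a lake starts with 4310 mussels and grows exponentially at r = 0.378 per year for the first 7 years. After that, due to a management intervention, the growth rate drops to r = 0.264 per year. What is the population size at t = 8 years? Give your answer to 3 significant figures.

Phase 1: N(7) = 4310·e^(0.378×7) = 4310·e^2.646 = 60760.4.
Phase 2 runs for 8 − 7 = 1 years at r = 0.264.
N(8) = 60760.4·e^(0.264×1) = 60760.4·e^0.264 = 79117.8.

79100 mussels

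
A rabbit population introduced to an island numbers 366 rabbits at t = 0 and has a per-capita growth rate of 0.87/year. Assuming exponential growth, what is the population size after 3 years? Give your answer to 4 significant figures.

N(t) = N₀·e^(rt) = 366 × e^(0.87×3) = 366 × e^2.61.
e^2.61 ≈ 13.599, so N ≈ 366 × 13.599 = 4977.25.

4977 rabbits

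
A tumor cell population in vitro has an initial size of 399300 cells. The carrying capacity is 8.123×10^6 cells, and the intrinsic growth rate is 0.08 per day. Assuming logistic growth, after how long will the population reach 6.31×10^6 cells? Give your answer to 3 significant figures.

52.6 days

A = (K − N₀)/N₀ = (8.123×10^6 − 399300)/399300 = 19.343.
Solve 8.123×10^6/(1 + 19.343·e^(−0.08t)) = 6.31×10^6: 1 + 19.343·e^(−0.08t) = 1.2873, so e^(−0.08t) = 0.014854.
−0.08·t = ln(0.014854) = -4.2095, so t = 4.2095/0.08 = 52.619.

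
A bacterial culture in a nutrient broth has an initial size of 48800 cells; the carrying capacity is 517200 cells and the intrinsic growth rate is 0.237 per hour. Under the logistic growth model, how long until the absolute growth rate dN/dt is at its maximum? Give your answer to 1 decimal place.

Logistic growth is fastest at N = K/2 = 258600.
A = (K − N₀)/N₀ = 9.5984. Set K/(1 + A·e^(−rt)) = K/2 → A·e^(−rt) = 1.
e^(−0.237t) = 1/9.5984 = 0.104184, so t = ln(9.5984)/0.237 = 2.2616/0.237 = 9.5426.

9.5 hours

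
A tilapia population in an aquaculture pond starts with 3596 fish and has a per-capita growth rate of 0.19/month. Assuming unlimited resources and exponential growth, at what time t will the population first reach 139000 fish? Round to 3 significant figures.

Set N₀·e^(rt) = 139000: e^(0.19·t) = 139000/3596 = 38.654.
0.19·t = ln(38.654) = 3.6547, so t = 3.6547/0.19 = 19.235.

19.2 months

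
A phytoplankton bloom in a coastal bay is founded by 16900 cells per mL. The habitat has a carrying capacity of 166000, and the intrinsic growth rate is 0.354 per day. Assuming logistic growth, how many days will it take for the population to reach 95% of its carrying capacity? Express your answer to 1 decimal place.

14.5 days

A = (K − N₀)/N₀ = (166000 − 16900)/16900 = 8.8225.
Solve 166000/(1 + 8.8225·e^(−0.354t)) = 157700: 1 + 8.8225·e^(−0.354t) = 1.0526, so e^(−0.354t) = 0.00596562.
−0.354·t = ln(0.00596562) = -5.1217, so t = 5.1217/0.354 = 14.468.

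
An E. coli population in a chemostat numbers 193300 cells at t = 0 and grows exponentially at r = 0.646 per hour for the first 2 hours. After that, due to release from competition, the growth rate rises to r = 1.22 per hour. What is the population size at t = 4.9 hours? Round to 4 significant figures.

Phase 1: N(2) = 193300·e^(0.646×2) = 193300·e^1.292 = 703623.
Phase 2 runs for 4.9 − 2 = 2.9 hours at r = 1.22.
N(4.9) = 703623·e^(1.22×2.9) = 703623·e^3.538 = 2.420328×10^7.

24200000 cells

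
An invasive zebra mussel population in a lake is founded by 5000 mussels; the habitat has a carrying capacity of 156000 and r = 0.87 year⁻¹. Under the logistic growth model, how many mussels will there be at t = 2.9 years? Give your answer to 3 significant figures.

A = (K − N₀)/N₀ = (156000 − 5000)/5000 = 30.2.
N(t) = K/(1 + A·e^(−rt)) = 156000/(1 + 30.2×e^(−0.87×2.9)).
e^(−2.523) = 0.080219; denominator = 1 + 30.2×0.080219 = 3.4226.
N = 156000/3.4226 = 45579.4.

45600 mussels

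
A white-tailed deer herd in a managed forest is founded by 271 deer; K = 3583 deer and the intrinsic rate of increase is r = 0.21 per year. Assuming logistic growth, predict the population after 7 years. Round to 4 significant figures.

940.4 deer

A = (K − N₀)/N₀ = (3583 − 271)/271 = 12.221.
N(t) = K/(1 + A·e^(−rt)) = 3583/(1 + 12.221×e^(−0.21×7)).
e^(−1.47) = 0.22993; denominator = 1 + 12.221×0.22993 = 3.81.
N = 3583/3.81 = 940.417.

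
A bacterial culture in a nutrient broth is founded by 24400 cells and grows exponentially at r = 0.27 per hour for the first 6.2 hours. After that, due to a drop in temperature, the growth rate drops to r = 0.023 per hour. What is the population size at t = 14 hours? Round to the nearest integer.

155708 cells

Phase 1: N(6.2) = 24400·e^(0.27×6.2) = 24400·e^1.674 = 130136.
Phase 2 runs for 14 − 6.2 = 7.8 hours at r = 0.023.
N(14) = 130136·e^(0.023×7.8) = 130136·e^0.1794 = 155708.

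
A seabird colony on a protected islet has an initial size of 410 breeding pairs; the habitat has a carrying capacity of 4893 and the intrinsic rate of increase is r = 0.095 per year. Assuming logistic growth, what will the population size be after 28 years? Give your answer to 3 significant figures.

A = (K − N₀)/N₀ = (4893 − 410)/410 = 10.934.
N(t) = K/(1 + A·e^(−rt)) = 4893/(1 + 10.934×e^(−0.095×28)).
e^(−2.66) = 0.069948; denominator = 1 + 10.934×0.069948 = 1.7648.
N = 4893/1.7648 = 2772.51.

2770 breeding pairs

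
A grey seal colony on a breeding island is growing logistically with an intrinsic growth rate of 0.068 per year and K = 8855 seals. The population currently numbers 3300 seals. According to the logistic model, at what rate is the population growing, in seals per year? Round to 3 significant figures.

141 seals per year

dN/dt = rN(1 − N/K) = 0.068 × 3300 × (1 − 3300/8855).
1 − 3300/8855 = 0.62733; dN/dt = 0.068 × 3300 × 0.62733 = 140.77.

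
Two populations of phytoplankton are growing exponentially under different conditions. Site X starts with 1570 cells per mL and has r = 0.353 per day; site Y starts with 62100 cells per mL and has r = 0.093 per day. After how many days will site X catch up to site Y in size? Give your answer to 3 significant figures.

14.1 days

Set 1570·e^(0.353t) = 62100·e^(0.093t).
e^((0.353 − 0.093)t) = 62100/1570 → e^(0.26·t) = 39.554.
0.26·t = ln(39.554) = 3.6777, so t = 3.6777/0.26 = 14.145.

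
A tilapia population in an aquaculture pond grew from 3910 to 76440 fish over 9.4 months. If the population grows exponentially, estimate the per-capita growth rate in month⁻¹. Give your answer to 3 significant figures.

0.316 per month

From N(t) = N₀·e^(rt): e^(r·9.4) = 76440/3910 = 19.55.
r·9.4 = ln(19.55) = 2.973, so r = 2.973/9.4 = 0.31627.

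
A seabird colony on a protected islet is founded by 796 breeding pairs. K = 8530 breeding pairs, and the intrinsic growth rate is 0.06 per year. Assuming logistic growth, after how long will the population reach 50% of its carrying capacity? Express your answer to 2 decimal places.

A = (K − N₀)/N₀ = (8530 − 796)/796 = 9.7161.
Solve 8530/(1 + 9.7161·e^(−0.06t)) = 4265: 1 + 9.7161·e^(−0.06t) = 2, so e^(−0.06t) = 0.102922.
−0.06·t = ln(0.102922) = -2.2738, so t = 2.2738/0.06 = 37.896.

37.90 years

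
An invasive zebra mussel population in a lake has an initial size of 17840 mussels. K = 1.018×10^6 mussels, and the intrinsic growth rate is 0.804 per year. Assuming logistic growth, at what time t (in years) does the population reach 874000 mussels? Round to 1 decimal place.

A = (K − N₀)/N₀ = (1.018×10^6 − 17840)/17840 = 56.063.
Solve 1.018×10^6/(1 + 56.063·e^(−0.804t)) = 874000: 1 + 56.063·e^(−0.804t) = 1.1648, so e^(−0.804t) = 0.00293884.
−0.804·t = ln(0.00293884) = -5.8297, so t = 5.8297/0.804 = 7.2509.

7.3 years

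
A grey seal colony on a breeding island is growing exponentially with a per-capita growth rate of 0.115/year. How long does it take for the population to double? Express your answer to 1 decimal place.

Doubling time t_d = ln(2)/r = 0.6931/0.115 = 6.0274.

6.0 years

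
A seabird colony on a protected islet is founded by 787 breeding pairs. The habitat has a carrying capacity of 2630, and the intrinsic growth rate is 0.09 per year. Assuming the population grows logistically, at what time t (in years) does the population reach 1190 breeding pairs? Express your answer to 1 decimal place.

A = (K − N₀)/N₀ = (2630 − 787)/787 = 2.3418.
Solve 2630/(1 + 2.3418·e^(−0.09t)) = 1190: 1 + 2.3418·e^(−0.09t) = 2.2101, so e^(−0.09t) = 0.516731.
−0.09·t = ln(0.516731) = -0.66023, so t = 0.66023/0.09 = 7.3359.

7.3 years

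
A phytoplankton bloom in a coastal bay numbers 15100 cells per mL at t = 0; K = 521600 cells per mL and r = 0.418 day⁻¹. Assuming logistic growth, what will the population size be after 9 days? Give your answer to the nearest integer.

A = (K − N₀)/N₀ = (521600 − 15100)/15100 = 33.543.
N(t) = K/(1 + A·e^(−rt)) = 521600/(1 + 33.543×e^(−0.418×9)).
e^(−3.762) = 0.023237; denominator = 1 + 33.543×0.023237 = 1.7794.
N = 521600/1.7794 = 293125.

293125 cells per mL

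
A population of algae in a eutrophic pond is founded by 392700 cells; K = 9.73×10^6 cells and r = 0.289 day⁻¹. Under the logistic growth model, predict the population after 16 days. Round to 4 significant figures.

A = (K − N₀)/N₀ = (9.73×10^6 − 392700)/392700 = 23.777.
N(t) = K/(1 + A·e^(−rt)) = 9.73×10^6/(1 + 23.777×e^(−0.289×16)).
e^(−4.624) = 0.0098135; denominator = 1 + 23.777×0.0098135 = 1.2333.
N = 9.73×10^6/1.2333 = 7.889169×10^6.

7889000 cells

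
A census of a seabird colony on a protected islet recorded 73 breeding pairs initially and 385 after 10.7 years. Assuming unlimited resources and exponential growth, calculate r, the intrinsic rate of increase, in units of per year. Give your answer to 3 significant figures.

From N(t) = N₀·e^(rt): e^(r·10.7) = 385/73 = 5.274.
r·10.7 = ln(5.274) = 1.6628, so r = 1.6628/10.7 = 0.1554.

0.155 per year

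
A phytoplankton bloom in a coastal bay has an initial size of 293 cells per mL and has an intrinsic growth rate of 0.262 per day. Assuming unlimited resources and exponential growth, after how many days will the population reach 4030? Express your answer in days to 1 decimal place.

10.0 days

Set N₀·e^(rt) = 4030: e^(0.262·t) = 4030/293 = 13.754.
0.262·t = ln(13.754) = 2.6213, so t = 2.6213/0.262 = 10.005.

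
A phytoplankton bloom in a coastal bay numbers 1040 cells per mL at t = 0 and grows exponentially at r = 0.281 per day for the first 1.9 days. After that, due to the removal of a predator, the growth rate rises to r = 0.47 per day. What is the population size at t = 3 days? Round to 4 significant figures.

Phase 1: N(1.9) = 1040·e^(0.281×1.9) = 1040·e^0.5339 = 1773.79.
Phase 2 runs for 3 − 1.9 = 1.1 days at r = 0.47.
N(3) = 1773.79·e^(0.47×1.1) = 1773.79·e^0.517 = 2974.63.

2975 cells per mL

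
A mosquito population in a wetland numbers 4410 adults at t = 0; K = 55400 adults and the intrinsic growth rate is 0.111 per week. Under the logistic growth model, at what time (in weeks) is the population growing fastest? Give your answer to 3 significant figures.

Logistic growth is fastest at N = K/2 = 27700.
A = (K − N₀)/N₀ = 11.562. Set K/(1 + A·e^(−rt)) = K/2 → A·e^(−rt) = 1.
e^(−0.111t) = 1/11.562 = 0.0864875, so t = ln(11.562)/0.111 = 2.4478/0.111 = 22.052.

22.1 weeks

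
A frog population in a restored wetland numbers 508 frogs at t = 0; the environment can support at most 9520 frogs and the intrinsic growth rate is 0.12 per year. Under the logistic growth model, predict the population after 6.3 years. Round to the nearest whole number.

A = (K − N₀)/N₀ = (9520 − 508)/508 = 17.74.
N(t) = K/(1 + A·e^(−rt)) = 9520/(1 + 17.74×e^(−0.12×6.3)).
e^(−0.756) = 0.46954; denominator = 1 + 17.74×0.46954 = 9.3297.
N = 9520/9.3297 = 1020.39.

1020 frogs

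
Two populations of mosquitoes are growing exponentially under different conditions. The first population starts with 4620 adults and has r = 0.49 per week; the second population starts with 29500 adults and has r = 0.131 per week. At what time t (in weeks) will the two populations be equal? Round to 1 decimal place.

5.2 weeks

Set 4620·e^(0.49t) = 29500·e^(0.131t).
e^((0.49 − 0.131)t) = 29500/4620 → e^(0.359·t) = 6.3853.
0.359·t = ln(6.3853) = 1.854, so t = 1.854/0.359 = 5.1643.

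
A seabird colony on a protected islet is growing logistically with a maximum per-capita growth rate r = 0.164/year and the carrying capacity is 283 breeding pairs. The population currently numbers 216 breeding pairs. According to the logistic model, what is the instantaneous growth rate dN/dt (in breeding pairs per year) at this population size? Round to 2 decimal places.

8.39 breeding pairs per year

dN/dt = rN(1 − N/K) = 0.164 × 216 × (1 − 216/283).
1 − 216/283 = 0.23675; dN/dt = 0.164 × 216 × 0.23675 = 8.3866.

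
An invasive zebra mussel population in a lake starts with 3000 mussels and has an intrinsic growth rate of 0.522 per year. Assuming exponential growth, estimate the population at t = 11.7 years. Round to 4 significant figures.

1348000 mussels

N(t) = N₀·e^(rt) = 3000 × e^(0.522×11.7) = 3000 × e^6.107.
e^6.107 ≈ 449.17, so N ≈ 3000 × 449.17 = 1.347508×10^6.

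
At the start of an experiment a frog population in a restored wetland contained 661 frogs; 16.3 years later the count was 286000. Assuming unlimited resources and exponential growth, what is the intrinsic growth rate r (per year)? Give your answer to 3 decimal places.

From N(t) = N₀·e^(rt): e^(r·16.3) = 286000/661 = 432.68.
r·16.3 = ln(432.68) = 6.07, so r = 6.07/16.3 = 0.37239.

0.372 per year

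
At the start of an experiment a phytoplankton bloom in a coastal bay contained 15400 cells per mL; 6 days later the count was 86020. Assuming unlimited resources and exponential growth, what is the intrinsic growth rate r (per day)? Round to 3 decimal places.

From N(t) = N₀·e^(rt): e^(r·6) = 86020/15400 = 5.5857.
r·6 = ln(5.5857) = 1.7202, so r = 1.7202/6 = 0.2867.

0.287 per day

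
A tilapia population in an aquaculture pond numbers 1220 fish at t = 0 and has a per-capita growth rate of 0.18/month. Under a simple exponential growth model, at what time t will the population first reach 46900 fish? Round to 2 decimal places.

20.27 months

Set N₀·e^(rt) = 46900: e^(0.18·t) = 46900/1220 = 38.443.
0.18·t = ln(38.443) = 3.6492, so t = 3.6492/0.18 = 20.273.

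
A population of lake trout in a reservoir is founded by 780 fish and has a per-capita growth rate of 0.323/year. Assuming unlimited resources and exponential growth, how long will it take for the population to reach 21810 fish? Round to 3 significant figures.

10.3 years

Set N₀·e^(rt) = 21810: e^(0.323·t) = 21810/780 = 27.962.
0.323·t = ln(27.962) = 3.3308, so t = 3.3308/0.323 = 10.312.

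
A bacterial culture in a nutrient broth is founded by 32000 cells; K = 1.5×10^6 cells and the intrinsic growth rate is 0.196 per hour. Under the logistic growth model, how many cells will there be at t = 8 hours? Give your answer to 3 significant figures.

142000 cells

A = (K − N₀)/N₀ = (1.5×10^6 − 32000)/32000 = 45.875.
N(t) = K/(1 + A·e^(−rt)) = 1.5×10^6/(1 + 45.875×e^(−0.196×8)).
e^(−1.568) = 0.20846; denominator = 1 + 45.875×0.20846 = 10.563.
N = 1.5×10^6/10.563 = 142003.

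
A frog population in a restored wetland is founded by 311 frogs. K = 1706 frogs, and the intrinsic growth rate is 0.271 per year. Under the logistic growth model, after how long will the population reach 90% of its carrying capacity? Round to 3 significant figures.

13.6 years

A = (K − N₀)/N₀ = (1706 − 311)/311 = 4.4855.
Solve 1706/(1 + 4.4855·e^(−0.271t)) = 1535.4: 1 + 4.4855·e^(−0.271t) = 1.1111, so e^(−0.271t) = 0.024771.
−0.271·t = ln(0.024771) = -3.6981, so t = 3.6981/0.271 = 13.646.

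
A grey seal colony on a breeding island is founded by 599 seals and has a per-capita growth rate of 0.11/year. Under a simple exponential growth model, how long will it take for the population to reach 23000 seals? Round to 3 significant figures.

Set N₀·e^(rt) = 23000: e^(0.11·t) = 23000/599 = 38.397.
0.11·t = ln(38.397) = 3.648, so t = 3.648/0.11 = 33.164.

33.2 years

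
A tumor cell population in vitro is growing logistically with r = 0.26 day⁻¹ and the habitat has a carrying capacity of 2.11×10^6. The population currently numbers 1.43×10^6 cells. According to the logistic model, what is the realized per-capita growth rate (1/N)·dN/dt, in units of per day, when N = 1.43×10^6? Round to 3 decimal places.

(1/N)·dN/dt = r(1 − N/K) = 0.26 × (1 − 1.43×10^6/2.11×10^6).
= 0.26 × 0.32227 = 0.083791.

0.084 per day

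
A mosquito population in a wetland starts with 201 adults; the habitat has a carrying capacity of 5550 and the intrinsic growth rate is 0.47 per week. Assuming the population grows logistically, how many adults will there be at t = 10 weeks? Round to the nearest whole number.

A = (K − N₀)/N₀ = (5550 − 201)/201 = 26.612.
N(t) = K/(1 + A·e^(−rt)) = 5550/(1 + 26.612×e^(−0.47×10)).
e^(−4.7) = 0.0090953; denominator = 1 + 26.612×0.0090953 = 1.242.
N = 5550/1.242 = 4468.44.

4468 adults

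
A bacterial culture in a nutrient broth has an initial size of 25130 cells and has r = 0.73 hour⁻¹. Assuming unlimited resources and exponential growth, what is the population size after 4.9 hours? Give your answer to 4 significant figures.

898800 cells

N(t) = N₀·e^(rt) = 25130 × e^(0.73×4.9) = 25130 × e^3.577.
e^3.577 ≈ 35.766, so N ≈ 25130 × 35.766 = 898802.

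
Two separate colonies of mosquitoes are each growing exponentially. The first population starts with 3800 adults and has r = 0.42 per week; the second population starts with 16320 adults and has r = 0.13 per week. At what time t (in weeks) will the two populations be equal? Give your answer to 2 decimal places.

Set 3800·e^(0.42t) = 16320·e^(0.13t).
e^((0.42 − 0.13)t) = 16320/3800 → e^(0.29·t) = 4.2947.
0.29·t = ln(4.2947) = 1.4574, so t = 1.4574/0.29 = 5.0255.

5.03 weeks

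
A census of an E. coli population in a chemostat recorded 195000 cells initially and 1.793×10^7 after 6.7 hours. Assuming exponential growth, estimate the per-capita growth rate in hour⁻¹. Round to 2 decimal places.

From N(t) = N₀·e^(rt): e^(r·6.7) = 1.793×10^7/195000 = 91.949.
r·6.7 = ln(91.949) = 4.5212, so r = 4.5212/6.7 = 0.67481.

0.67 per hour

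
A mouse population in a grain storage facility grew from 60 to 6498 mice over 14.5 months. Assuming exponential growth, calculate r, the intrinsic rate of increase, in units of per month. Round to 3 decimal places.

0.323 per month

From N(t) = N₀·e^(rt): e^(r·14.5) = 6498/60 = 108.3.
r·14.5 = ln(108.3) = 4.6849, so r = 4.6849/14.5 = 0.3231.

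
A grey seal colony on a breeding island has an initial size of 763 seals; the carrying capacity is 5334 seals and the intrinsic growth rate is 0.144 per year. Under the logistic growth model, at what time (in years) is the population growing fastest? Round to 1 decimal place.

12.4 years

Logistic growth is fastest at N = K/2 = 2667.
A = (K − N₀)/N₀ = 5.9908. Set K/(1 + A·e^(−rt)) = K/2 → A·e^(−rt) = 1.
e^(−0.144t) = 1/5.9908 = 0.166922, so t = ln(5.9908)/0.144 = 1.7902/0.144 = 12.432.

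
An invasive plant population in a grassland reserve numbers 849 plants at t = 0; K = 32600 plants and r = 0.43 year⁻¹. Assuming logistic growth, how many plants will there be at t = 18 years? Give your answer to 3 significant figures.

32100 plants

A = (K − N₀)/N₀ = (32600 − 849)/849 = 37.398.
N(t) = K/(1 + A·e^(−rt)) = 32600/(1 + 37.398×e^(−0.43×18)).
e^(−7.74) = 0.00043507; denominator = 1 + 37.398×0.00043507 = 1.0163.
N = 32600/1.0163 = 32078.1.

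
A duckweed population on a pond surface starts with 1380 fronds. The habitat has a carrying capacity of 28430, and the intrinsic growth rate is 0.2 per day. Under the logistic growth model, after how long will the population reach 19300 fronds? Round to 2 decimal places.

18.62 days

A = (K − N₀)/N₀ = (28430 − 1380)/1380 = 19.601.
Solve 28430/(1 + 19.601·e^(−0.2t)) = 19300: 1 + 19.601·e^(−0.2t) = 1.4731, so e^(−0.2t) = 0.0241338.
−0.2·t = ln(0.0241338) = -3.7241, so t = 3.7241/0.2 = 18.621.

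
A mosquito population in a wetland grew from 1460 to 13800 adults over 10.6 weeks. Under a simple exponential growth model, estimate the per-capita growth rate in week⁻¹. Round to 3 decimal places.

From N(t) = N₀·e^(rt): e^(r·10.6) = 13800/1460 = 9.4521.
r·10.6 = ln(9.4521) = 2.2462, so r = 2.2462/10.6 = 0.21191.

0.212 per week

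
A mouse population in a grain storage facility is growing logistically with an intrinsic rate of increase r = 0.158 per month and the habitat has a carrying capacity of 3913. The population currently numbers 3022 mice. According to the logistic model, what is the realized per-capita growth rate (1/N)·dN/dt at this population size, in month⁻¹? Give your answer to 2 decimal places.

(1/N)·dN/dt = r(1 − N/K) = 0.158 × (1 − 3022/3913).
= 0.158 × 0.2277 = 0.035977.

0.04 per month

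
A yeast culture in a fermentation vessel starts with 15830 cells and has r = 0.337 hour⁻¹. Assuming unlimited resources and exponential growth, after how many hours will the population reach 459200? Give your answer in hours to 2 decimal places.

9.99 hours

Set N₀·e^(rt) = 459200: e^(0.337·t) = 459200/15830 = 29.008.
0.337·t = ln(29.008) = 3.3676, so t = 3.3676/0.337 = 9.9928.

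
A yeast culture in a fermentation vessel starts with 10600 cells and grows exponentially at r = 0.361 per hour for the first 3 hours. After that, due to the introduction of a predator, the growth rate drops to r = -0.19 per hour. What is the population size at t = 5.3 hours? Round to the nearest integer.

20224 cells

Phase 1: N(3) = 10600·e^(0.361×3) = 10600·e^1.083 = 31307.4.
Phase 2 runs for 5.3 − 3 = 2.3 hours at r = -0.19.
N(5.3) = 31307.4·e^(-0.19×2.3) = 31307.4·e^-0.437 = 20223.7.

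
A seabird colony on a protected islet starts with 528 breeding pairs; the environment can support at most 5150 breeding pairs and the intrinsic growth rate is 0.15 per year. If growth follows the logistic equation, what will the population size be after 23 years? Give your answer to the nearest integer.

A = (K − N₀)/N₀ = (5150 − 528)/528 = 8.7538.
N(t) = K/(1 + A·e^(−rt)) = 5150/(1 + 8.7538×e^(−0.15×23)).
e^(−3.45) = 0.031746; denominator = 1 + 8.7538×0.031746 = 1.2779.
N = 5150/1.2779 = 4030.07.

4030 breeding pairs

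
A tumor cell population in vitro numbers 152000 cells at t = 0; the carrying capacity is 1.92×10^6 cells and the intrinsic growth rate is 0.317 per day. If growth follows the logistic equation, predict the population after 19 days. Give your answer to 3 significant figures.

A = (K − N₀)/N₀ = (1.92×10^6 − 152000)/152000 = 11.632.
N(t) = K/(1 + A·e^(−rt)) = 1.92×10^6/(1 + 11.632×e^(−0.317×19)).
e^(−6.023) = 0.0024224; denominator = 1 + 11.632×0.0024224 = 1.0282.
N = 1.92×10^6/1.0282 = 1.867384×10^6.

1870000 cells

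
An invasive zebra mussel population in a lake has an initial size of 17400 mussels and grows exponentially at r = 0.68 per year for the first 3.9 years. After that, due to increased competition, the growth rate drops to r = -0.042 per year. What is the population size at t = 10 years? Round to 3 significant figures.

Phase 1: N(3.9) = 17400·e^(0.68×3.9) = 17400·e^2.652 = 246773.
Phase 2 runs for 10 − 3.9 = 6.1 years at r = -0.042.
N(10) = 246773·e^(-0.042×6.1) = 246773·e^-0.2562 = 190999.

191000 mussels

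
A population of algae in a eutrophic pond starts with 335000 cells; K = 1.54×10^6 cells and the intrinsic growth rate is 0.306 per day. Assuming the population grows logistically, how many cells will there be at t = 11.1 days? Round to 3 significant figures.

A = (K − N₀)/N₀ = (1.54×10^6 − 335000)/335000 = 3.597.
N(t) = K/(1 + A·e^(−rt)) = 1.54×10^6/(1 + 3.597×e^(−0.306×11.1)).
e^(−3.397) = 0.033487; denominator = 1 + 3.597×0.033487 = 1.1205.
N = 1.54×10^6/1.1205 = 1.374444×10^6.

1370000 cells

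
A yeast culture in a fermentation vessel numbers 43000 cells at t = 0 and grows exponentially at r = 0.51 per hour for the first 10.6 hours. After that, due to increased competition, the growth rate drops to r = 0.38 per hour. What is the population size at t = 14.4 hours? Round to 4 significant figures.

Phase 1: N(10.6) = 43000·e^(0.51×10.6) = 43000·e^5.406 = 9.57777×10^6.
Phase 2 runs for 14.4 − 10.6 = 3.8 hours at r = 0.38.
N(14.4) = 9.57777×10^6·e^(0.38×3.8) = 9.57777×10^6·e^1.444 = 4.058688×10^7.

40590000 cells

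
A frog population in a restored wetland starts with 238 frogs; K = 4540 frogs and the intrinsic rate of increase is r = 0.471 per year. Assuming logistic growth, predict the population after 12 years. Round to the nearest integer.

A = (K − N₀)/N₀ = (4540 − 238)/238 = 18.076.
N(t) = K/(1 + A·e^(−rt)) = 4540/(1 + 18.076×e^(−0.471×12)).
e^(−5.652) = 0.0035105; denominator = 1 + 18.076×0.0035105 = 1.0635.
N = 4540/1.0635 = 4269.11.

4269 frogs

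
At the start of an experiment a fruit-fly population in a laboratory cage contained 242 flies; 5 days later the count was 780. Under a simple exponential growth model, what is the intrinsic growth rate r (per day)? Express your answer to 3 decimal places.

0.234 per day

From N(t) = N₀·e^(rt): e^(r·5) = 780/242 = 3.2231.
r·5 = ln(3.2231) = 1.1704, so r = 1.1704/5 = 0.23407.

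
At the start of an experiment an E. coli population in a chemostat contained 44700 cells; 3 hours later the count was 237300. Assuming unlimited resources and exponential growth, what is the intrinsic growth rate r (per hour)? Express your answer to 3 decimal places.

0.556 per hour

From N(t) = N₀·e^(rt): e^(r·3) = 237300/44700 = 5.3087.
r·3 = ln(5.3087) = 1.6694, so r = 1.6694/3 = 0.55645.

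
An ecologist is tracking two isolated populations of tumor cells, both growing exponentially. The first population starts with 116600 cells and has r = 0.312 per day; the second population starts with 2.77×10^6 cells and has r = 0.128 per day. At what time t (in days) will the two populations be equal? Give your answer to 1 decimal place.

Set 116600·e^(0.312t) = 2.77×10^6·e^(0.128t).
e^((0.312 − 0.128)t) = 2.77×10^6/116600 → e^(0.184·t) = 23.756.
0.184·t = ln(23.756) = 3.1679, so t = 3.1679/0.184 = 17.217.

17.2 days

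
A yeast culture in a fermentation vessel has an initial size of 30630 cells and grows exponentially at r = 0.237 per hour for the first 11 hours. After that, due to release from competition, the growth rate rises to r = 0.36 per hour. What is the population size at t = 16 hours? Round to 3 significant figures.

Phase 1: N(11) = 30630·e^(0.237×11) = 30630·e^2.607 = 415291.
Phase 2 runs for 16 − 11 = 5 hours at r = 0.36.
N(16) = 415291·e^(0.36×5) = 415291·e^1.8 = 2.512365×10^6.

2510000 cells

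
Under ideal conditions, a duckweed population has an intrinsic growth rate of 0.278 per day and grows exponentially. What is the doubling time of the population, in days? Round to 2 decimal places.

Doubling time t_d = ln(2)/r = 0.6931/0.278 = 2.4933.

2.49 days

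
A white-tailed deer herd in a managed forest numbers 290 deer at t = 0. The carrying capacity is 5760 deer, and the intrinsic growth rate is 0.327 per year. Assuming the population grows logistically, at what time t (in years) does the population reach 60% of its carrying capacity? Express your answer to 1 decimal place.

A = (K − N₀)/N₀ = (5760 − 290)/290 = 18.862.
Solve 5760/(1 + 18.862·e^(−0.327t)) = 3456: 1 + 18.862·e^(−0.327t) = 1.6667, so e^(−0.327t) = 0.0353443.
−0.327·t = ln(0.0353443) = -3.3426, so t = 3.3426/0.327 = 10.222.

10.2 years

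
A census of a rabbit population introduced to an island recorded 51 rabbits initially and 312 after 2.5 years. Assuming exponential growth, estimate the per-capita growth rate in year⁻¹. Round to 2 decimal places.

0.72 per year

From N(t) = N₀·e^(rt): e^(r·2.5) = 312/51 = 6.1176.
r·2.5 = ln(6.1176) = 1.8112, so r = 1.8112/2.5 = 0.72447.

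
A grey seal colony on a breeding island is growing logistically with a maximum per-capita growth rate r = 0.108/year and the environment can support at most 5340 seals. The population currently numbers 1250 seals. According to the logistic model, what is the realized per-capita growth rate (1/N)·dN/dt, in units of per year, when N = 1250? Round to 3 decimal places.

(1/N)·dN/dt = r(1 − N/K) = 0.108 × (1 − 1250/5340).
= 0.108 × 0.76592 = 0.082719.

0.083 per year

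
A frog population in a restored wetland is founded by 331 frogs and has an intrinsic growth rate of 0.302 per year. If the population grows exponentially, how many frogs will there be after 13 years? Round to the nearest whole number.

16783 frogs

N(t) = N₀·e^(rt) = 331 × e^(0.302×13) = 331 × e^3.926.
e^3.926 ≈ 50.704, so N ≈ 331 × 50.704 = 16782.9.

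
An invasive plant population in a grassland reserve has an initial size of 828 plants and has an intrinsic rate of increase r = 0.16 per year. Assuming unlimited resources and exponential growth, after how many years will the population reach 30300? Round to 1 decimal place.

Set N₀·e^(rt) = 30300: e^(0.16·t) = 30300/828 = 36.594.
0.16·t = ln(36.594) = 3.5999, so t = 3.5999/0.16 = 22.499.

22.5 years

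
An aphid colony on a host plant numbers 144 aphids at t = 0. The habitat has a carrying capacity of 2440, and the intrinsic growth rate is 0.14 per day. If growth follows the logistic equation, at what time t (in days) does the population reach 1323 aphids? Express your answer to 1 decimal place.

21.0 days

A = (K − N₀)/N₀ = (2440 − 144)/144 = 15.944.
Solve 2440/(1 + 15.944·e^(−0.14t)) = 1323: 1 + 15.944·e^(−0.14t) = 1.8443, so e^(−0.14t) = 0.0529522.
−0.14·t = ln(0.0529522) = -2.9384, so t = 2.9384/0.14 = 20.988.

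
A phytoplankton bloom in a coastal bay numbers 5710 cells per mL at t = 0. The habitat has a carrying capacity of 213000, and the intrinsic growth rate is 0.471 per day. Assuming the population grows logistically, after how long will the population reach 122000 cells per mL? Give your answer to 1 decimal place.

8.2 days

A = (K − N₀)/N₀ = (213000 − 5710)/5710 = 36.303.
Solve 213000/(1 + 36.303·e^(−0.471t)) = 122000: 1 + 36.303·e^(−0.471t) = 1.7459, so e^(−0.471t) = 0.0205466.
−0.471·t = ln(0.0205466) = -3.8851, so t = 3.8851/0.471 = 8.2485.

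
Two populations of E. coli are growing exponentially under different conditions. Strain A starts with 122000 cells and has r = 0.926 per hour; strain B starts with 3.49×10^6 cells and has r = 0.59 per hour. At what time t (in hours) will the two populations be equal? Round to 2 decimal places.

9.98 hours

Set 122000·e^(0.926t) = 3.49×10^6·e^(0.59t).
e^((0.926 − 0.59)t) = 3.49×10^6/122000 → e^(0.336·t) = 28.607.
0.336·t = ln(28.607) = 3.3536, so t = 3.3536/0.336 = 9.9811.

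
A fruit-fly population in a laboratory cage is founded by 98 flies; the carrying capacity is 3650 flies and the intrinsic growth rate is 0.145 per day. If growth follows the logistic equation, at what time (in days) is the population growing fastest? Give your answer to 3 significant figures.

Logistic growth is fastest at N = K/2 = 1825.
A = (K − N₀)/N₀ = 36.245. Set K/(1 + A·e^(−rt)) = K/2 → A·e^(−rt) = 1.
e^(−0.145t) = 1/36.245 = 0.0275901, so t = ln(36.245)/0.145 = 3.5903/0.145 = 24.761.

24.8 days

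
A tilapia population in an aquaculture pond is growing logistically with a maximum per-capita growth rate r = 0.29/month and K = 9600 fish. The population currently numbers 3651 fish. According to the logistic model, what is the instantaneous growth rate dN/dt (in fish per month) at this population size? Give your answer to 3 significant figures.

656 fish per month

dN/dt = rN(1 − N/K) = 0.29 × 3651 × (1 − 3651/9600).
1 − 3651/9600 = 0.61969; dN/dt = 0.29 × 3651 × 0.61969 = 656.12.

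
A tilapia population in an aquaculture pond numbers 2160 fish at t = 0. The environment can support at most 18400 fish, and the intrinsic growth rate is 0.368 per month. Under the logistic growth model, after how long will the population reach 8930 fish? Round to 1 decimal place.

A = (K − N₀)/N₀ = (18400 − 2160)/2160 = 7.5185.
Solve 18400/(1 + 7.5185·e^(−0.368t)) = 8930: 1 + 7.5185·e^(−0.368t) = 2.0605, so e^(−0.368t) = 0.141048.
−0.368·t = ln(0.141048) = -1.9587, so t = 1.9587/0.368 = 5.3224.

5.3 months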